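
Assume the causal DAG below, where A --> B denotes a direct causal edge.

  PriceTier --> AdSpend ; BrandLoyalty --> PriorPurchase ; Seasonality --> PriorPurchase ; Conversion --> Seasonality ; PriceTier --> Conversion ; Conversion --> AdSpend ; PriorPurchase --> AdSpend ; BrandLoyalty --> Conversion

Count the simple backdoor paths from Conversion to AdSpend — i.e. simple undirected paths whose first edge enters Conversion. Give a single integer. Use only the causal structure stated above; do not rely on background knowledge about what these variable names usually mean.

A backdoor path from Conversion to AdSpend is any simple undirected path whose first edge points into Conversion (i.e. leaves Conversion via a parent).
Parents of Conversion: {BrandLoyalty, PriceTier}.
Enumerating:
  P1: Conversion <- BrandLoyalty -> PriorPurchase -> AdSpend
  P2: Conversion <- PriceTier -> AdSpend
That exhausts the simple backdoor paths. Count: 2.

2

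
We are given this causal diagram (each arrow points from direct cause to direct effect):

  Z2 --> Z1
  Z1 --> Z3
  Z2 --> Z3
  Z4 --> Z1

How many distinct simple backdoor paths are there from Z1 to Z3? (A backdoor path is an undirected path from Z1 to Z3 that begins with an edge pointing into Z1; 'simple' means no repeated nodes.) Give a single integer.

A backdoor path from Z1 to Z3 is any simple undirected path whose first edge points into Z1 (i.e. leaves Z1 via a parent).
Parents of Z1: {Z2, Z4}.
Enumerating:
  P1: Z1 <- Z2 -> Z3
That exhausts the simple backdoor paths. Count: 1.

1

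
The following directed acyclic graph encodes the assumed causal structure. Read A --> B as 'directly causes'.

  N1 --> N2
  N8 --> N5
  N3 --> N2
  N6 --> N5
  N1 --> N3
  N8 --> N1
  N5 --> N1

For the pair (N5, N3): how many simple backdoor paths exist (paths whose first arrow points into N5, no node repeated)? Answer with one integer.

2

A backdoor path from N5 to N3 is any simple undirected path whose first edge points into N5 (i.e. leaves N5 via a parent).
Parents of N5: {N6, N8}.
Enumerating:
  P1: N5 <- N8 -> N1 -> N3
  P2: N5 <- N8 -> N1 -> N2 <- N3
That exhausts the simple backdoor paths. Count: 2.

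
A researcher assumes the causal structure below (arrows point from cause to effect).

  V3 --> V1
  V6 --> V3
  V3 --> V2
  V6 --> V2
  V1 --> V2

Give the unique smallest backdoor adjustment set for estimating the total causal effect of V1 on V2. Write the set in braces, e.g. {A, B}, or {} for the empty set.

Variables eligible for adjustment (non-descendants of V1, excluding V1 and V2): {V3, V6}.
Backdoor paths from V1 to V2:
  P1: V1 <- V3 <- V6 -> V2
  P2: V1 <- V3 -> V2
The empty set is not sufficient: P1 (V1 <- V3 <- V6 -> V2) has no collider blocking it and no conditioned non-collider, so it is open.
Try {V3}:
  P1: blocked at chain node V3 ∈ conditioning set.
  P2: blocked at fork node V3 ∈ conditioning set.
{V3} contains no descendant of V1 and blocks every backdoor path.
No other singleton works — e.g. {V6} leaves P2 open — so {V3} is the unique smallest valid adjustment set.

{V3}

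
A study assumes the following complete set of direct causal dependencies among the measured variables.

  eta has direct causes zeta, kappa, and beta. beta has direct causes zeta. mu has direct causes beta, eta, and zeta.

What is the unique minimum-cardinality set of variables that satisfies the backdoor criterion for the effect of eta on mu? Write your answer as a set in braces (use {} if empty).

{beta, zeta}

Variables eligible for adjustment (non-descendants of eta, excluding eta and mu): {beta, kappa, zeta}.
Backdoor paths from eta to mu:
  P1: eta <- zeta -> beta -> mu
  P2: eta <- zeta -> mu
  P3: eta <- beta <- zeta -> mu
  P4: eta <- beta -> mu
The empty set is not sufficient: P1 (eta <- zeta -> beta -> mu) has no collider blocking it and no conditioned non-collider, so it is open.
Try {beta, zeta}:
  P1: blocked at fork node zeta ∈ conditioning set.
  P2: blocked at fork node zeta ∈ conditioning set.
  P3: blocked at chain node beta ∈ conditioning set.
  P4: blocked at fork node beta ∈ conditioning set.
{beta, zeta} contains no descendant of eta and blocks every backdoor path.
Every element of {beta, zeta} is needed (dropping beta leaves P4 open; dropping zeta leaves P2 open), so no proper subset is valid.
Among all size-2 subsets of the eligible variables, only {beta, zeta} blocks every backdoor path, so it is the unique smallest valid adjustment set.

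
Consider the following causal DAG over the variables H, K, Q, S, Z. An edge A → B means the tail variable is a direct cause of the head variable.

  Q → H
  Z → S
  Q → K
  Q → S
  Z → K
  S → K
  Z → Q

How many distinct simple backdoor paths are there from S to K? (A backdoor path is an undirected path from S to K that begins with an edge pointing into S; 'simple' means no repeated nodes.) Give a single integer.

A backdoor path from S to K is any simple undirected path whose first edge points into S (i.e. leaves S via a parent).
Parents of S: {Q, Z}.
Enumerating:
  P1: S <- Z -> Q -> K
  P2: S <- Z -> K
  P3: S <- Q <- Z -> K
  P4: S <- Q -> K
That exhausts the simple backdoor paths. Count: 4.

4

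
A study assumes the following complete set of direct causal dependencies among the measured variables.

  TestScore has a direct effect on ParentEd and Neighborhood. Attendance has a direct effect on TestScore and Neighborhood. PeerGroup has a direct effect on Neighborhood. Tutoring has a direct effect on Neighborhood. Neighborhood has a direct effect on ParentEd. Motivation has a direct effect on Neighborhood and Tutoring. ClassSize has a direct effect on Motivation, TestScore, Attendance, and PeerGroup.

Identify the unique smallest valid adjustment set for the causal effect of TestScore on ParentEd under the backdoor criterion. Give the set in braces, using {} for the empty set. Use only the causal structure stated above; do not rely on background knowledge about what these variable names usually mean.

{Attendance, ClassSize}

Variables eligible for adjustment (non-descendants of TestScore, excluding TestScore and ParentEd): {Attendance, ClassSize, Motivation, PeerGroup, Tutoring}.
Backdoor paths from TestScore to ParentEd:
  P1: TestScore <- ClassSize -> PeerGroup -> Neighborhood -> ParentEd
  P2: TestScore <- ClassSize -> Attendance -> Neighborhood -> ParentEd
  P3: TestScore <- ClassSize -> Motivation -> Tutoring -> Neighborhood -> ParentEd
  P4: TestScore <- ClassSize -> Motivation -> Neighborhood -> ParentEd
  P5: TestScore <- Attendance <- ClassSize -> PeerGroup -> Neighborhood -> ParentEd
  P6: TestScore <- Attendance <- ClassSize -> Motivation -> Tutoring -> Neighborhood -> ParentEd
  P7: TestScore <- Attendance <- ClassSize -> Motivation -> Neighborhood -> ParentEd
  P8: TestScore <- Attendance -> Neighborhood -> ParentEd
The empty set is not sufficient: P1 (TestScore <- ClassSize -> PeerGroup -> Neighborhood -> ParentEd) has no collider blocking it and no conditioned non-collider, so it is open.
Try {Attendance, ClassSize}:
  P1: blocked at fork node ClassSize ∈ conditioning set.
  P2: blocked at fork node ClassSize ∈ conditioning set.
  P3: blocked at fork node ClassSize ∈ conditioning set.
  P4: blocked at fork node ClassSize ∈ conditioning set.
  P5: blocked at chain node Attendance ∈ conditioning set.
  P6: blocked at chain node Attendance ∈ conditioning set.
  P7: blocked at chain node Attendance ∈ conditioning set.
  P8: blocked at fork node Attendance ∈ conditioning set.
{Attendance, ClassSize} contains no descendant of TestScore and blocks every backdoor path.
Every element of {Attendance, ClassSize} is needed (dropping Attendance leaves P8 open; dropping ClassSize leaves P1 open), so no proper subset is valid.
Among all size-2 subsets of the eligible variables, only {Attendance, ClassSize} blocks every backdoor path, so it is the unique smallest valid adjustment set.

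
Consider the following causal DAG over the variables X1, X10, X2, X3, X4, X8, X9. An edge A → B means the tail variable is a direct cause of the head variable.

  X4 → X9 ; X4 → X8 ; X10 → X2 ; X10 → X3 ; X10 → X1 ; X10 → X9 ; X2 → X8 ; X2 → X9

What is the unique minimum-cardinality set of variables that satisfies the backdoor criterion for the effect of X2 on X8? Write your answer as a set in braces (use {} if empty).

{}

Variables eligible for adjustment (non-descendants of X2, excluding X2 and X8): {X1, X10, X3, X4}.
Backdoor paths from X2 to X8:
  P1: X2 <- X10 -> X9 <- X4 -> X8
Each backdoor path contains an unconditioned collider, so every path is already blocked with the empty conditioning set:
  P1: blocked at collider X9 (neither it nor any descendant is in the conditioning set).
The empty set is therefore the unique smallest valid set.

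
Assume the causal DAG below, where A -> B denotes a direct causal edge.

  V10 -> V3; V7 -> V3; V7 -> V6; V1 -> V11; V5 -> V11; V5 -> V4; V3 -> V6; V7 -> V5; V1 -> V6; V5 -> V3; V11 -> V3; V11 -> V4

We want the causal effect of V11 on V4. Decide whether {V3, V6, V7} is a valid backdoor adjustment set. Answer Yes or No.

No

Backdoor paths from V11 to V4 (paths whose first edge points into V11):
  P1: V11 <- V1 -> V6 <- V7 -> V5 -> V4
  P2: V11 <- V1 -> V6 <- V7 -> V3 <- V5 -> V4
  P3: V11 <- V1 -> V6 <- V3 <- V7 -> V5 -> V4
  P4: V11 <- V1 -> V6 <- V3 <- V5 -> V4
  P5: V11 <- V5 -> V4
Condition 1 (no descendant of V11 in the set): FAILS — V3 and V6 are descendants of V11.
Condition 2 (every backdoor path blocked by {V3, V6, V7}):
  P1: blocked at fork node V7 ∈ conditioning set.
  P2: blocked at fork node V7 ∈ conditioning set.
  P3: blocked at chain node V3 ∈ conditioning set.
  P4: blocked at chain node V3 ∈ conditioning set.
  P5: open — no interior node is in the conditioning set.
{V3, V6, V7} does not satisfy the backdoor criterion.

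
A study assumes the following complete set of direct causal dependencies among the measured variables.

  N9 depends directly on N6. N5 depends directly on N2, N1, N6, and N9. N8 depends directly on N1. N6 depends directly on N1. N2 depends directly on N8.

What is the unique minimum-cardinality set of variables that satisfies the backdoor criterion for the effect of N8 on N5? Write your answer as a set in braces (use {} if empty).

{N1}

Variables eligible for adjustment (non-descendants of N8, excluding N8 and N5): {N1, N6, N9}.
Backdoor paths from N8 to N5:
  P1: N8 <- N1 -> N6 -> N9 -> N5
  P2: N8 <- N1 -> N6 -> N5
  P3: N8 <- N1 -> N5
The empty set is not sufficient: P1 (N8 <- N1 -> N6 -> N9 -> N5) has no collider blocking it and no conditioned non-collider, so it is open.
Try {N1}:
  P1: blocked at fork node N1 ∈ conditioning set.
  P2: blocked at fork node N1 ∈ conditioning set.
  P3: blocked at fork node N1 ∈ conditioning set.
{N1} contains no descendant of N8 and blocks every backdoor path.
No other singleton works — e.g. {N6} leaves P3 open — so {N1} is the unique smallest valid adjustment set.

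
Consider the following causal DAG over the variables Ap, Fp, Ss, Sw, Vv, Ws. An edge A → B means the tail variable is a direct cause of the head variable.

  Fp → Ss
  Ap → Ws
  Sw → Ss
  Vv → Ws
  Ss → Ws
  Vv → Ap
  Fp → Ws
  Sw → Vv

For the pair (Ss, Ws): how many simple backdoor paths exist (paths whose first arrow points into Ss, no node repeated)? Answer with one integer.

3

A backdoor path from Ss to Ws is any simple undirected path whose first edge points into Ss (i.e. leaves Ss via a parent).
Parents of Ss: {Fp, Sw}.
Enumerating:
  P1: Ss <- Sw -> Vv -> Ap -> Ws
  P2: Ss <- Sw -> Vv -> Ws
  P3: Ss <- Fp -> Ws
That exhausts the simple backdoor paths. Count: 3.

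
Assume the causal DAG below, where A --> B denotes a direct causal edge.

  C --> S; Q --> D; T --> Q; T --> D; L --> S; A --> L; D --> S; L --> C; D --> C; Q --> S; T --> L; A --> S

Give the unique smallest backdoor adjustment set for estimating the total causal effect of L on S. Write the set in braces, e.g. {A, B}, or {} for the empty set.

Variables eligible for adjustment (non-descendants of L, excluding L and S): {A, D, Q, T}.
Backdoor paths from L to S:
  P1: L <- A -> S
  P2: L <- T -> Q -> D -> C -> S
  P3: L <- T -> Q -> D -> S
  P4: L <- T -> Q -> S
  P5: L <- T -> D <- Q -> S
  P6: L <- T -> D -> C -> S
  P7: L <- T -> D -> S
The empty set is not sufficient: P1 (L <- A -> S) has no collider blocking it and no conditioned non-collider, so it is open.
Try {A, T}:
  P1: blocked at fork node A ∈ conditioning set.
  P2: blocked at fork node T ∈ conditioning set.
  P3: blocked at fork node T ∈ conditioning set.
  P4: blocked at fork node T ∈ conditioning set.
  P5: blocked at fork node T ∈ conditioning set.
  P6: blocked at fork node T ∈ conditioning set.
  P7: blocked at fork node T ∈ conditioning set.
{A, T} contains no descendant of L and blocks every backdoor path.
Every element of {A, T} is needed (dropping A leaves P1 open; dropping T leaves P2 open), so no proper subset is valid.
Among all size-2 subsets of the eligible variables, only {A, T} blocks every backdoor path, so it is the unique smallest valid adjustment set.

{A, T}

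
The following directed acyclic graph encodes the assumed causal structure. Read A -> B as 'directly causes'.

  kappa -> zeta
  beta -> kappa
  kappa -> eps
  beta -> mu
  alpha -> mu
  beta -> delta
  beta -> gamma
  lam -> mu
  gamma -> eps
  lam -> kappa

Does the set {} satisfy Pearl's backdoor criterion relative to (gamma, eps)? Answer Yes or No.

No

Backdoor paths from gamma to eps (paths whose first edge points into gamma):
  P1: gamma <- beta -> kappa -> eps
  P2: gamma <- beta -> mu <- lam -> kappa -> eps
Condition 1 (no descendant of gamma in the set): holds — descendants of gamma are {eps}; none are in {}.
Condition 2 (every backdoor path blocked by {}):
  P1: open — no interior node is in the conditioning set.
  P2: blocked at collider mu (neither it nor any descendant is in the conditioning set).
{} does not satisfy the backdoor criterion.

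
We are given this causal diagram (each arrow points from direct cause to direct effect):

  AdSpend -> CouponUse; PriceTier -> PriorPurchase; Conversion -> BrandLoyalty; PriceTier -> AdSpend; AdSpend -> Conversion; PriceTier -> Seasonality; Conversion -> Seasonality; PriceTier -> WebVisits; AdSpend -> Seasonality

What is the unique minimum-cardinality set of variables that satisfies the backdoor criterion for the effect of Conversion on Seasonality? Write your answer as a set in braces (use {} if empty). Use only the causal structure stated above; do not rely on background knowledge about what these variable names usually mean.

{AdSpend}

Variables eligible for adjustment (non-descendants of Conversion, excluding Conversion and Seasonality): {AdSpend, CouponUse, PriceTier, PriorPurchase, WebVisits}.
Backdoor paths from Conversion to Seasonality:
  P1: Conversion <- AdSpend <- PriceTier -> Seasonality
  P2: Conversion <- AdSpend -> Seasonality
The empty set is not sufficient: P1 (Conversion <- AdSpend <- PriceTier -> Seasonality) has no collider blocking it and no conditioned non-collider, so it is open.
Try {AdSpend}:
  P1: blocked at chain node AdSpend ∈ conditioning set.
  P2: blocked at fork node AdSpend ∈ conditioning set.
{AdSpend} contains no descendant of Conversion and blocks every backdoor path.
No other singleton works — e.g. {PriceTier} leaves P2 open — so {AdSpend} is the unique smallest valid adjustment set.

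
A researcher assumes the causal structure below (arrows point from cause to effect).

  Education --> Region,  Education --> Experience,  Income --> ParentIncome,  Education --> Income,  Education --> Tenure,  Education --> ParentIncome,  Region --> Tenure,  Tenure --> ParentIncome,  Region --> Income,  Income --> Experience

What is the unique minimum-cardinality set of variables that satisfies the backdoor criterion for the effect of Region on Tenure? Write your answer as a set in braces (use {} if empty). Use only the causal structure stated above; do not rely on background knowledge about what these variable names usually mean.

Variables eligible for adjustment (non-descendants of Region, excluding Region and Tenure): {Education}.
Backdoor paths from Region to Tenure:
  P1: Region <- Education -> Income -> ParentIncome <- Tenure
  P2: Region <- Education -> Experience <- Income -> ParentIncome <- Tenure
  P3: Region <- Education -> Tenure
  P4: Region <- Education -> ParentIncome <- Tenure
The empty set is not sufficient: P3 (Region <- Education -> Tenure) has no collider blocking it and no conditioned non-collider, so it is open.
Try {Education}:
  P1: blocked at fork node Education ∈ conditioning set.
  P2: blocked at fork node Education ∈ conditioning set.
  P3: blocked at fork node Education ∈ conditioning set.
  P4: blocked at fork node Education ∈ conditioning set.
{Education} contains no descendant of Region and blocks every backdoor path.
{Education} is the unique smallest valid adjustment set.

{Education}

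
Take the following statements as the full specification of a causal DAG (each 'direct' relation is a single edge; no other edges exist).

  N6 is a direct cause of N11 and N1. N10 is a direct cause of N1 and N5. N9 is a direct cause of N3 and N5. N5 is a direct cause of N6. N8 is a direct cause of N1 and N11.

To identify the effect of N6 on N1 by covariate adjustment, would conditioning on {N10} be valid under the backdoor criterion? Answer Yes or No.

Backdoor paths from N6 to N1 (paths whose first edge points into N6):
  P1: N6 <- N5 <- N10 -> N1
Condition 1 (no descendant of N6 in the set): holds — descendants of N6 are {N1, N11}; none are in {N10}.
Condition 2 (every backdoor path blocked by {N10}):
  P1: blocked at fork node N10 ∈ conditioning set.
{N10} satisfies the backdoor criterion.

Yes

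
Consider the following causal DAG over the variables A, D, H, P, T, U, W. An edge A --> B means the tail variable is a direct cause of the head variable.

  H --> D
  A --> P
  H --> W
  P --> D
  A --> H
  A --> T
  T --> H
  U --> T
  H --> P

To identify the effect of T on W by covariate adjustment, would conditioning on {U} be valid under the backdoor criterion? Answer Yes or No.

Backdoor paths from T to W (paths whose first edge points into T):
  P1: T <- A -> H -> W
  P2: T <- A -> P <- H -> W
  P3: T <- A -> P -> D <- H -> W
Condition 1 (no descendant of T in the set): holds — descendants of T are {D, H, P, W}; none are in {U}.
Condition 2 (every backdoor path blocked by {U}):
  P1: open — no interior node is in the conditioning set.
  P2: blocked at collider P (neither it nor any descendant is in the conditioning set).
  P3: blocked at collider D (neither it nor any descendant is in the conditioning set).
{U} does not satisfy the backdoor criterion.

No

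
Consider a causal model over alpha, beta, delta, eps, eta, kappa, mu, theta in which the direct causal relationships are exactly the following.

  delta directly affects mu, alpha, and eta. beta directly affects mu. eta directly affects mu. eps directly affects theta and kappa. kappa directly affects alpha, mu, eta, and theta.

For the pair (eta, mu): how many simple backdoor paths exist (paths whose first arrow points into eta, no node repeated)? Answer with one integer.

A backdoor path from eta to mu is any simple undirected path whose first edge points into eta (i.e. leaves eta via a parent).
Parents of eta: {delta, kappa}.
Enumerating:
  P1: eta <- kappa -> mu
  P2: eta <- kappa -> alpha <- delta -> mu
  P3: eta <- delta -> mu
  P4: eta <- delta -> alpha <- kappa -> mu
That exhausts the simple backdoor paths. Count: 4.

4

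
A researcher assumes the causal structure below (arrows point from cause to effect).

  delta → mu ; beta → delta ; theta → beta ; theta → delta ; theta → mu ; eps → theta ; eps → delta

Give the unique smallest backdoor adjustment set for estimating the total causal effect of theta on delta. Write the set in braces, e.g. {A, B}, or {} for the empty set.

{eps}

Variables eligible for adjustment (non-descendants of theta, excluding theta and delta): {eps}.
Backdoor paths from theta to delta:
  P1: theta <- eps -> delta
The empty set is not sufficient: P1 (theta <- eps -> delta) has no collider blocking it and no conditioned non-collider, so it is open.
Try {eps}:
  P1: blocked at fork node eps ∈ conditioning set.
{eps} contains no descendant of theta and blocks every backdoor path.
{eps} is the unique smallest valid adjustment set.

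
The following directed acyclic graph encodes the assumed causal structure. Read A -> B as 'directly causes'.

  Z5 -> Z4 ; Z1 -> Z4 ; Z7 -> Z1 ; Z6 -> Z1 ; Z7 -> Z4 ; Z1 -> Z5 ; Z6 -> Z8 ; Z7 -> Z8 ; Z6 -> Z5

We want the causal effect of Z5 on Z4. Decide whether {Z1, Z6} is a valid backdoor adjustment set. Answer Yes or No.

Backdoor paths from Z5 to Z4 (paths whose first edge points into Z5):
  P1: Z5 <- Z6 -> Z8 <- Z7 -> Z1 -> Z4
  P2: Z5 <- Z6 -> Z8 <- Z7 -> Z4
  P3: Z5 <- Z6 -> Z1 <- Z7 -> Z4
  P4: Z5 <- Z6 -> Z1 -> Z4
  P5: Z5 <- Z1 <- Z7 -> Z4
  P6: Z5 <- Z1 <- Z6 -> Z8 <- Z7 -> Z4
  P7: Z5 <- Z1 -> Z4
Condition 1 (no descendant of Z5 in the set): holds — descendants of Z5 are {Z4}; none are in {Z1, Z6}.
Condition 2 (every backdoor path blocked by {Z1, Z6}):
  P1: blocked at fork node Z6 ∈ conditioning set.
  P2: blocked at fork node Z6 ∈ conditioning set.
  P3: blocked at fork node Z6 ∈ conditioning set.
  P4: blocked at fork node Z6 ∈ conditioning set.
  P5: blocked at chain node Z1 ∈ conditioning set.
  P6: blocked at chain node Z1 ∈ conditioning set.
  P7: blocked at fork node Z1 ∈ conditioning set.
{Z1, Z6} satisfies the backdoor criterion.

Yes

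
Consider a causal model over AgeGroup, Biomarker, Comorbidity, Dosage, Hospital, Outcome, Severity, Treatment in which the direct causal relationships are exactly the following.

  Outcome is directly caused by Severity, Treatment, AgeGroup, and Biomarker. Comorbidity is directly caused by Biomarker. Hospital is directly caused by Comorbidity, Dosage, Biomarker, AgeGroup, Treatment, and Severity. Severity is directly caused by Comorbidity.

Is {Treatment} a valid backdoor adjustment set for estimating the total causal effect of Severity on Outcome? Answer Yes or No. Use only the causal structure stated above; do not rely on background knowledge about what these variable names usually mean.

No

Backdoor paths from Severity to Outcome (paths whose first edge points into Severity):
  P1: Severity <- Comorbidity <- Biomarker -> Outcome
  P2: Severity <- Comorbidity <- Biomarker -> Hospital <- AgeGroup -> Outcome
  P3: Severity <- Comorbidity <- Biomarker -> Hospital <- Treatment -> Outcome
  P4: Severity <- Comorbidity -> Hospital <- Biomarker -> Outcome
  P5: Severity <- Comorbidity -> Hospital <- AgeGroup -> Outcome
  P6: Severity <- Comorbidity -> Hospital <- Treatment -> Outcome
Condition 1 (no descendant of Severity in the set): holds — descendants of Severity are {Hospital, Outcome}; none are in {Treatment}.
Condition 2 (every backdoor path blocked by {Treatment}):
  P1: open — no interior node is in the conditioning set.
  P2: blocked at collider Hospital (neither it nor any descendant is in the conditioning set).
  P3: blocked at collider Hospital (neither it nor any descendant is in the conditioning set).
  P4: blocked at collider Hospital (neither it nor any descendant is in the conditioning set).
  P5: blocked at collider Hospital (neither it nor any descendant is in the conditioning set).
  P6: blocked at collider Hospital (neither it nor any descendant is in the conditioning set).
{Treatment} does not satisfy the backdoor criterion.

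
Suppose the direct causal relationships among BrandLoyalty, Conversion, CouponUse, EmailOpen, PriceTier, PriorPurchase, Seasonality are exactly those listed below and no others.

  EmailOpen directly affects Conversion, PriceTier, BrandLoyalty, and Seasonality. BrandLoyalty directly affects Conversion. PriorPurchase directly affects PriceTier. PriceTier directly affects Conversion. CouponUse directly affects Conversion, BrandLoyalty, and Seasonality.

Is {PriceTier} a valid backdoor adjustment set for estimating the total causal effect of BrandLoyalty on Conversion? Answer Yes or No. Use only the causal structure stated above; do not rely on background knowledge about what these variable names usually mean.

No

Backdoor paths from BrandLoyalty to Conversion (paths whose first edge points into BrandLoyalty):
  P1: BrandLoyalty <- CouponUse -> Conversion
  P2: BrandLoyalty <- CouponUse -> Seasonality <- EmailOpen -> PriceTier -> Conversion
  P3: BrandLoyalty <- CouponUse -> Seasonality <- EmailOpen -> Conversion
  P4: BrandLoyalty <- EmailOpen -> PriceTier -> Conversion
  P5: BrandLoyalty <- EmailOpen -> Conversion
  P6: BrandLoyalty <- EmailOpen -> Seasonality <- CouponUse -> Conversion
Condition 1 (no descendant of BrandLoyalty in the set): holds — descendants of BrandLoyalty are {Conversion}; none are in {PriceTier}.
Condition 2 (every backdoor path blocked by {PriceTier}):
  P1: open — no interior node is in the conditioning set.
  P2: blocked at collider Seasonality (neither it nor any descendant is in the conditioning set).
  P3: blocked at collider Seasonality (neither it nor any descendant is in the conditioning set).
  P4: blocked at chain node PriceTier ∈ conditioning set.
  P5: open — no interior node is in the conditioning set.
  P6: blocked at collider Seasonality (neither it nor any descendant is in the conditioning set).
{PriceTier} does not satisfy the backdoor criterion.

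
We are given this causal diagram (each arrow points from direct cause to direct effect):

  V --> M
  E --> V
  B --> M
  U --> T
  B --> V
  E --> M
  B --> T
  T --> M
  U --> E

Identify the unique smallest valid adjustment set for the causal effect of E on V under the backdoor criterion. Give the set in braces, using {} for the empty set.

Variables eligible for adjustment (non-descendants of E, excluding E and V): {B, T, U}.
Backdoor paths from E to V:
  P1: E <- U -> T <- B -> V
  P2: E <- U -> T <- B -> M <- V
  P3: E <- U -> T -> M <- B -> V
  P4: E <- U -> T -> M <- V
Each backdoor path contains an unconditioned collider, so every path is already blocked with the empty conditioning set:
  P1: blocked at collider T (neither it nor any descendant is in the conditioning set).
  P2: blocked at collider T (neither it nor any descendant is in the conditioning set).
  P3: blocked at collider M (neither it nor any descendant is in the conditioning set).
  P4: blocked at collider M (neither it nor any descendant is in the conditioning set).
The empty set is therefore the unique smallest valid set.

{}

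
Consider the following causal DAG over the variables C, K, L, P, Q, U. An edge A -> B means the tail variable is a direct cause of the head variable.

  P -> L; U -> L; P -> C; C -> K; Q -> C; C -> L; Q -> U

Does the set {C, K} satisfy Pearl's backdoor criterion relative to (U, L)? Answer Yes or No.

Backdoor paths from U to L (paths whose first edge points into U):
  P1: U <- Q -> C <- P -> L
  P2: U <- Q -> C -> L
Condition 1 (no descendant of U in the set): holds — descendants of U are {L}; none are in {C, K}.
Condition 2 (every backdoor path blocked by {C, K}):
  P1: open — collider(s) C are conditioned on (or have a conditioned descendant) and no non-collider on the path is in the set.
  P2: blocked at chain node C ∈ conditioning set.
{C, K} does not satisfy the backdoor criterion.

No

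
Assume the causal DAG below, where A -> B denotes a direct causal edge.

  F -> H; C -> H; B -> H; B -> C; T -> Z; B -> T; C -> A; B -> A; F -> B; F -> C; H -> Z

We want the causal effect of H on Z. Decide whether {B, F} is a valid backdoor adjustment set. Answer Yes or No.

Yes

Backdoor paths from H to Z (paths whose first edge points into H):
  P1: H <- F -> B -> T -> Z
  P2: H <- F -> C <- B -> T -> Z
  P3: H <- F -> C -> A <- B -> T -> Z
  P4: H <- B -> T -> Z
  P5: H <- C <- F -> B -> T -> Z
  P6: H <- C <- B -> T -> Z
  P7: H <- C -> A <- B -> T -> Z
Condition 1 (no descendant of H in the set): holds — descendants of H are {Z}; none are in {B, F}.
Condition 2 (every backdoor path blocked by {B, F}):
  P1: blocked at fork node F ∈ conditioning set.
  P2: blocked at fork node F ∈ conditioning set.
  P3: blocked at fork node F ∈ conditioning set.
  P4: blocked at fork node B ∈ conditioning set.
  P5: blocked at fork node F ∈ conditioning set.
  P6: blocked at fork node B ∈ conditioning set.
  P7: blocked at collider A (neither it nor any descendant is in the conditioning set).
{B, F} satisfies the backdoor criterion.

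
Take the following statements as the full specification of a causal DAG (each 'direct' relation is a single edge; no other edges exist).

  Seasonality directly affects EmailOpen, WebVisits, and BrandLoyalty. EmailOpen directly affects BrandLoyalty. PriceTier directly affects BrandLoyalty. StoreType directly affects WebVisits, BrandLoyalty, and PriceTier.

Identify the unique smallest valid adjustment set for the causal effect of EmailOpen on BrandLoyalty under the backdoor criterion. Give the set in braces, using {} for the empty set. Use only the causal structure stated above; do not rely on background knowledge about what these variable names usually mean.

{Seasonality}

Variables eligible for adjustment (non-descendants of EmailOpen, excluding EmailOpen and BrandLoyalty): {PriceTier, Seasonality, StoreType, WebVisits}.
Backdoor paths from EmailOpen to BrandLoyalty:
  P1: EmailOpen <- Seasonality -> WebVisits <- StoreType -> PriceTier -> BrandLoyalty
  P2: EmailOpen <- Seasonality -> WebVisits <- StoreType -> BrandLoyalty
  P3: EmailOpen <- Seasonality -> BrandLoyalty
The empty set is not sufficient: P3 (EmailOpen <- Seasonality -> BrandLoyalty) has no collider blocking it and no conditioned non-collider, so it is open.
Try {Seasonality}:
  P1: blocked at fork node Seasonality ∈ conditioning set.
  P2: blocked at fork node Seasonality ∈ conditioning set.
  P3: blocked at fork node Seasonality ∈ conditioning set.
{Seasonality} contains no descendant of EmailOpen and blocks every backdoor path.
No other singleton works — e.g. {StoreType} leaves P3 open — so {Seasonality} is the unique smallest valid adjustment set.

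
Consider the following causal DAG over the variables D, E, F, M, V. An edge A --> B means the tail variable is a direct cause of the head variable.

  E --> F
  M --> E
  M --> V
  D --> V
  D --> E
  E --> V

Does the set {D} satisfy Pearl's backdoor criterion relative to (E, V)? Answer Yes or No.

Backdoor paths from E to V (paths whose first edge points into E):
  P1: E <- M -> V
  P2: E <- D -> V
Condition 1 (no descendant of E in the set): holds — descendants of E are {F, V}; none are in {D}.
Condition 2 (every backdoor path blocked by {D}):
  P1: open — no interior node is in the conditioning set.
  P2: blocked at fork node D ∈ conditioning set.
{D} does not satisfy the backdoor criterion.

No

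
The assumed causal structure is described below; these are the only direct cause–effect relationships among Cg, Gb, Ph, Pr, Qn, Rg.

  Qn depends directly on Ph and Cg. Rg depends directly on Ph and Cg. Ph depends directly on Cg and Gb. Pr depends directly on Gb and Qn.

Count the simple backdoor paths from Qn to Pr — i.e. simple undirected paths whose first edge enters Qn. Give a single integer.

A backdoor path from Qn to Pr is any simple undirected path whose first edge points into Qn (i.e. leaves Qn via a parent).
Parents of Qn: {Cg, Ph}.
Enumerating:
  P1: Qn <- Cg -> Ph <- Gb -> Pr
  P2: Qn <- Cg -> Rg <- Ph <- Gb -> Pr
  P3: Qn <- Ph <- Gb -> Pr
That exhausts the simple backdoor paths. Count: 3.

3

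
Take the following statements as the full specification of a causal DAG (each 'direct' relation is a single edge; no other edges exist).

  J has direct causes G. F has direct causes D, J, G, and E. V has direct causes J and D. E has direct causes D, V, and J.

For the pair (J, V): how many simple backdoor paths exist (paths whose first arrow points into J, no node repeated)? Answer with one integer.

4

A backdoor path from J to V is any simple undirected path whose first edge points into J (i.e. leaves J via a parent).
Parents of J: {G}.
Enumerating:
  P1: J <- G -> F <- D -> V
  P2: J <- G -> F <- D -> E <- V
  P3: J <- G -> F <- E <- D -> V
  P4: J <- G -> F <- E <- V
That exhausts the simple backdoor paths. Count: 4.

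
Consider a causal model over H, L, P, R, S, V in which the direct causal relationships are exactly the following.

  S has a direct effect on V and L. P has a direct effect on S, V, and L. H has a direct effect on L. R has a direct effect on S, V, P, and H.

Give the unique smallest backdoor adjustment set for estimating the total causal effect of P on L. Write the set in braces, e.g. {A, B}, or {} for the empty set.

Variables eligible for adjustment (non-descendants of P, excluding P and L): {H, R}.
Backdoor paths from P to L:
  P1: P <- R -> H -> L
  P2: P <- R -> S -> L
  P3: P <- R -> V <- S -> L
The empty set is not sufficient: P1 (P <- R -> H -> L) has no collider blocking it and no conditioned non-collider, so it is open.
Try {R}:
  P1: blocked at fork node R ∈ conditioning set.
  P2: blocked at fork node R ∈ conditioning set.
  P3: blocked at fork node R ∈ conditioning set.
{R} contains no descendant of P and blocks every backdoor path.
No other singleton works — e.g. {H} leaves P2 open — so {R} is the unique smallest valid adjustment set.

{R}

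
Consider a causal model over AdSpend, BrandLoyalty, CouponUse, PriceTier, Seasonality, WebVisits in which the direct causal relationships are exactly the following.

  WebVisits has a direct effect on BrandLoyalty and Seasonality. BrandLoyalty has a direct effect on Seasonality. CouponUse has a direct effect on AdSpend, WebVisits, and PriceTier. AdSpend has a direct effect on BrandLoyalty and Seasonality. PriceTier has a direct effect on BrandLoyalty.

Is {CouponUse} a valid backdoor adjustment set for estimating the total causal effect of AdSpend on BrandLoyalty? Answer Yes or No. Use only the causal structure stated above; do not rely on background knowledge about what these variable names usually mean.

Yes

Backdoor paths from AdSpend to BrandLoyalty (paths whose first edge points into AdSpend):
  P1: AdSpend <- CouponUse -> PriceTier -> BrandLoyalty
  P2: AdSpend <- CouponUse -> WebVisits -> BrandLoyalty
  P3: AdSpend <- CouponUse -> WebVisits -> Seasonality <- BrandLoyalty
Condition 1 (no descendant of AdSpend in the set): holds — descendants of AdSpend are {BrandLoyalty, Seasonality}; none are in {CouponUse}.
Condition 2 (every backdoor path blocked by {CouponUse}):
  P1: blocked at fork node CouponUse ∈ conditioning set.
  P2: blocked at fork node CouponUse ∈ conditioning set.
  P3: blocked at fork node CouponUse ∈ conditioning set.
{CouponUse} satisfies the backdoor criterion.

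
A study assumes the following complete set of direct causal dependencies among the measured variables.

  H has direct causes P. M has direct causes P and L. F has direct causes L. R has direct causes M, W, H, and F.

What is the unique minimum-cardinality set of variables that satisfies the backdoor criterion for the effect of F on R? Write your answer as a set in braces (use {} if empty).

{L}

Variables eligible for adjustment (non-descendants of F, excluding F and R): {H, L, M, P, W}.
Backdoor paths from F to R:
  P1: F <- L -> M <- P -> H -> R
  P2: F <- L -> M -> R
The empty set is not sufficient: P2 (F <- L -> M -> R) has no collider blocking it and no conditioned non-collider, so it is open.
Try {L}:
  P1: blocked at fork node L ∈ conditioning set.
  P2: blocked at fork node L ∈ conditioning set.
{L} contains no descendant of F and blocks every backdoor path.
No other singleton works — e.g. {P} leaves P2 open — so {L} is the unique smallest valid adjustment set.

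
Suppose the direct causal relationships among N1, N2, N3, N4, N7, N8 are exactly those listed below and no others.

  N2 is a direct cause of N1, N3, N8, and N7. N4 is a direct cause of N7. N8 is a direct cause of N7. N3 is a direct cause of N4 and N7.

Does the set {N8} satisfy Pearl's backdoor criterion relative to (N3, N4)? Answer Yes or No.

Backdoor paths from N3 to N4 (paths whose first edge points into N3):
  P1: N3 <- N2 -> N8 -> N7 <- N4
  P2: N3 <- N2 -> N7 <- N4
Condition 1 (no descendant of N3 in the set): holds — descendants of N3 are {N4, N7}; none are in {N8}.
Condition 2 (every backdoor path blocked by {N8}):
  P1: blocked at chain node N8 ∈ conditioning set.
  P2: blocked at collider N7 (neither it nor any descendant is in the conditioning set).
{N8} satisfies the backdoor criterion.

Yes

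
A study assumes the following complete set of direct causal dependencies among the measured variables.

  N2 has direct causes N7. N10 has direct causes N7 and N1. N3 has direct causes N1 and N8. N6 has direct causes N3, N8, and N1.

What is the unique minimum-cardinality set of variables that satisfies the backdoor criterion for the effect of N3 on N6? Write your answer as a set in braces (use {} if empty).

Variables eligible for adjustment (non-descendants of N3, excluding N3 and N6): {N1, N10, N2, N7, N8}.
Backdoor paths from N3 to N6:
  P1: N3 <- N1 -> N6
  P2: N3 <- N8 -> N6
The empty set is not sufficient: P1 (N3 <- N1 -> N6) has no collider blocking it and no conditioned non-collider, so it is open.
Try {N1, N8}:
  P1: blocked at fork node N1 ∈ conditioning set.
  P2: blocked at fork node N8 ∈ conditioning set.
{N1, N8} contains no descendant of N3 and blocks every backdoor path.
Every element of {N1, N8} is needed (dropping N1 leaves P1 open; dropping N8 leaves P2 open), so no proper subset is valid.
Among all size-2 subsets of the eligible variables, only {N1, N8} blocks every backdoor path, so it is the unique smallest valid adjustment set.

{N1, N8}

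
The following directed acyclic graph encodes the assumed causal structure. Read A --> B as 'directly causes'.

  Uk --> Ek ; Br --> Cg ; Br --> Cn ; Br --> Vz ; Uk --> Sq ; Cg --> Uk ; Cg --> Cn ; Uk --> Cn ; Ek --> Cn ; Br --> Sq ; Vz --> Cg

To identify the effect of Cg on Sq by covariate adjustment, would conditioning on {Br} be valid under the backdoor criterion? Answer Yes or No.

Backdoor paths from Cg to Sq (paths whose first edge points into Cg):
  P1: Cg <- Br -> Cn <- Uk -> Sq
  P2: Cg <- Br -> Cn <- Ek <- Uk -> Sq
  P3: Cg <- Br -> Sq
  P4: Cg <- Vz <- Br -> Cn <- Uk -> Sq
  P5: Cg <- Vz <- Br -> Cn <- Ek <- Uk -> Sq
  P6: Cg <- Vz <- Br -> Sq
Condition 1 (no descendant of Cg in the set): holds — descendants of Cg are {Cn, Ek, Sq, Uk}; none are in {Br}.
Condition 2 (every backdoor path blocked by {Br}):
  P1: blocked at fork node Br ∈ conditioning set.
  P2: blocked at fork node Br ∈ conditioning set.
  P3: blocked at fork node Br ∈ conditioning set.
  P4: blocked at fork node Br ∈ conditioning set.
  P5: blocked at fork node Br ∈ conditioning set.
  P6: blocked at fork node Br ∈ conditioning set.
{Br} satisfies the backdoor criterion.

Yes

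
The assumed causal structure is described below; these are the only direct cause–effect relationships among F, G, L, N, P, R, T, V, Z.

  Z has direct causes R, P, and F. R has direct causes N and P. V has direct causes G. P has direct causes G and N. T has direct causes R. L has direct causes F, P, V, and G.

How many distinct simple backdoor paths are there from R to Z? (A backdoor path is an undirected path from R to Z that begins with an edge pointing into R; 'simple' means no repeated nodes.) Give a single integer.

8

A backdoor path from R to Z is any simple undirected path whose first edge points into R (i.e. leaves R via a parent).
Parents of R: {N, P}.
Enumerating:
  P1: R <- N -> P <- G -> V -> L <- F -> Z
  P2: R <- N -> P <- G -> L <- F -> Z
  P3: R <- N -> P -> L <- F -> Z
  P4: R <- N -> P -> Z
  P5: R <- P <- G -> V -> L <- F -> Z
  P6: R <- P <- G -> L <- F -> Z
  P7: R <- P -> L <- F -> Z
  P8: R <- P -> Z
That exhausts the simple backdoor paths. Count: 8.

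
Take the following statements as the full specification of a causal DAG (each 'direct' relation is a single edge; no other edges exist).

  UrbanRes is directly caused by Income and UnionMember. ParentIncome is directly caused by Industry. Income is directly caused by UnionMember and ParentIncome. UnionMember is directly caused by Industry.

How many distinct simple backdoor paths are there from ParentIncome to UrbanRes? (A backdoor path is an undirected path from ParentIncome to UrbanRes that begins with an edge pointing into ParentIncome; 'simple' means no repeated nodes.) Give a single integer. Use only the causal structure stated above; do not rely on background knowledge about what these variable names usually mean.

A backdoor path from ParentIncome to UrbanRes is any simple undirected path whose first edge points into ParentIncome (i.e. leaves ParentIncome via a parent).
Parents of ParentIncome: {Industry}.
Enumerating:
  P1: ParentIncome <- Industry -> UnionMember -> Income -> UrbanRes
  P2: ParentIncome <- Industry -> UnionMember -> UrbanRes
That exhausts the simple backdoor paths. Count: 2.

2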